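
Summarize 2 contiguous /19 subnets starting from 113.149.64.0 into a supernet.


Original prefix: /19
Number of subnets: 2 = 2^1
New prefix = 19 - 1 = 18
Supernet: 113.149.64.0/18


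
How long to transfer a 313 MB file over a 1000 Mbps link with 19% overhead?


Effective throughput = 1000 * (1 - 19/100) = 810 Mbps
File size in Mb = 313 * 8 = 2504 Mb
Time = 2504 / 810
Time = 3.0914 seconds


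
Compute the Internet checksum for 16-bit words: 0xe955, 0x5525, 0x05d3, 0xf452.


Sum all words (with carry folding):
+ 0xe955 = 0xe955
+ 0x5525 = 0x3e7b
+ 0x05d3 = 0x444e
+ 0xf452 = 0x38a1
One's complement: ~0x38a1
Checksum = 0xc75e


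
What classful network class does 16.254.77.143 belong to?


First octet: 16
Binary: 00010000
0xxxxxxx -> Class A (1-126)
Class A, default mask 255.0.0.0 (/8)


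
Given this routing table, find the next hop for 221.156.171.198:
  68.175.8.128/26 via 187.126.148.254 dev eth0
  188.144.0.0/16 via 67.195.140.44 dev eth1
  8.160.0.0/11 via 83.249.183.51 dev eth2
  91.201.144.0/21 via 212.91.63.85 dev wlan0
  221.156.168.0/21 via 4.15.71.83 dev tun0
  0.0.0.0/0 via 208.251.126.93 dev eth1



Longest prefix match for 221.156.171.198:
  /26 68.175.8.128: no
  /16 188.144.0.0: no
  /11 8.160.0.0: no
  /21 91.201.144.0: no
  /21 221.156.168.0: MATCH
  /0 0.0.0.0: MATCH
Selected: next-hop 4.15.71.83 via tun0 (matched /21)


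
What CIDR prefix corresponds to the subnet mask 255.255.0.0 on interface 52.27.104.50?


Binary: 11111111.11111111.00000000.00000000
Count leading 1s
Prefix: /16


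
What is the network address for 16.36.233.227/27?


IP:   00010000.00100100.11101001.11100011
Mask: 11111111.11111111.11111111.11100000
AND operation:
Net:  00010000.00100100.11101001.11100000
Network: 16.36.233.224/27


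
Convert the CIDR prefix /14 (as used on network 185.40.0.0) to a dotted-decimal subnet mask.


/14 means 14 network bits, 18 host bits
Binary: 11111111111111000000000000000000
Mask: 255.252.0.0


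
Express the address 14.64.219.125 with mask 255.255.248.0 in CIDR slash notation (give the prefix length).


Binary: 11111111.11111111.11111000.00000000
Count leading 1s
Prefix: /21


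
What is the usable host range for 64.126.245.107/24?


Network: 64.126.245.0
Broadcast: 64.126.245.255
First usable = network + 1
Last usable = broadcast - 1
Range: 64.126.245.1 to 64.126.245.254


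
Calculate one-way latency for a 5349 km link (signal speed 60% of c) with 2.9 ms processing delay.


Speed = 0.6 * 3e5 km/s = 180000 km/s
Propagation delay = 5349 / 180000 = 0.0297 s = 29.7167 ms
Processing delay = 2.9 ms
Total one-way latency = 32.6167 ms


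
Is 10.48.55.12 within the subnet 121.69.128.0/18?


Subnet network: 121.69.128.0
Test IP AND mask: 10.48.0.0
No, 10.48.55.12 is not in 121.69.128.0/18


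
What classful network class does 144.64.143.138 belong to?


First octet: 144
Binary: 10010000
10xxxxxx -> Class B (128-191)
Class B, default mask 255.255.0.0 (/16)


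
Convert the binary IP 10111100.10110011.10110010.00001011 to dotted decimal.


10111100 = 188
10110011 = 179
10110010 = 178
00001011 = 11
IP: 188.179.178.11


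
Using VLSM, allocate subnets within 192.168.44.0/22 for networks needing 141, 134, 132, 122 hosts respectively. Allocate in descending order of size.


141 hosts -> /24 (254 usable): 192.168.44.0/24
134 hosts -> /24 (254 usable): 192.168.45.0/24
132 hosts -> /24 (254 usable): 192.168.46.0/24
122 hosts -> /25 (126 usable): 192.168.47.0/25
Allocation: 192.168.44.0/24 (141 hosts, 254 usable); 192.168.45.0/24 (134 hosts, 254 usable); 192.168.46.0/24 (132 hosts, 254 usable); 192.168.47.0/25 (122 hosts, 126 usable)


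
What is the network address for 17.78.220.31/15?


IP:   00010001.01001110.11011100.00011111
Mask: 11111111.11111110.00000000.00000000
AND operation:
Net:  00010001.01001110.00000000.00000000
Network: 17.78.0.0/15


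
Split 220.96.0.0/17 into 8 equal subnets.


New prefix = 17 + 3 = 20
Each subnet has 4096 addresses
  220.96.0.0/20
  220.96.16.0/20
  220.96.32.0/20
  220.96.48.0/20
  220.96.64.0/20
  220.96.80.0/20
  220.96.96.0/20
  220.96.112.0/20
Subnets: 220.96.0.0/20, 220.96.16.0/20, 220.96.32.0/20, 220.96.48.0/20, 220.96.64.0/20, 220.96.80.0/20, 220.96.96.0/20, 220.96.112.0/20


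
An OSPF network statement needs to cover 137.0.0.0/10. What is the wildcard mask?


Subnet mask: 255.192.0.0
Wildcard = 255.255.255.255 - subnet mask
255 - 255 = 0
255 - 192 = 63
255 - 0 = 255
255 - 0 = 255
Wildcard: 0.63.255.255


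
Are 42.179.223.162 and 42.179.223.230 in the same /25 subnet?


Mask: 255.255.255.128
42.179.223.162 AND mask = 42.179.223.128
42.179.223.230 AND mask = 42.179.223.128
Yes, same subnet (42.179.223.128)


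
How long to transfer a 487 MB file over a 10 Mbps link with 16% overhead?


Effective throughput = 10 * (1 - 16/100) = 8.4 Mbps
File size in Mb = 487 * 8 = 3896 Mb
Time = 3896 / 8.4
Time = 463.8095 seconds


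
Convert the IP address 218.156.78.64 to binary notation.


218 = 11011010
156 = 10011100
78 = 01001110
64 = 01000000
Binary: 11011010.10011100.01001110.01000000


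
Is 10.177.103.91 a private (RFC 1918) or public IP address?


RFC 1918 private ranges:
  10.0.0.0/8 (10.0.0.0 - 10.255.255.255)
  172.16.0.0/12 (172.16.0.0 - 172.31.255.255)
  192.168.0.0/16 (192.168.0.0 - 192.168.255.255)
Private (in 10.0.0.0/8)


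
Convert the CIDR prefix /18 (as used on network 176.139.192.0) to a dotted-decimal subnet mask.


/18 means 18 network bits, 14 host bits
Binary: 11111111111111111100000000000000
Mask: 255.255.192.0


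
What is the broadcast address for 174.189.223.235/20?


Network: 174.189.208.0/20
Host bits = 12
Set all host bits to 1:
Broadcast: 174.189.223.255


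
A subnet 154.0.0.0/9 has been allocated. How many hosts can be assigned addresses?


Host bits = 32 - 9 = 23
Total addresses = 2^23 = 8388608
Usable = total - 2 (network and broadcast)
Usable hosts: 8388606


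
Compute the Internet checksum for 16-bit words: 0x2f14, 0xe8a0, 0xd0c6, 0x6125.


Sum all words (with carry folding):
+ 0x2f14 = 0x2f14
+ 0xe8a0 = 0x17b5
+ 0xd0c6 = 0xe87b
+ 0x6125 = 0x49a1
One's complement: ~0x49a1
Checksum = 0xb65e


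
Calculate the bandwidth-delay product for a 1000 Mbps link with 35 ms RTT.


BDP = bandwidth * RTT
= 1000 Mbps * 35 ms
= 1000 * 1e6 * 35 / 1000 bits
= 35000000 bits
= 4375000 bytes
= 4272.4609 KB
BDP = 35000000 bits (4375000 bytes)


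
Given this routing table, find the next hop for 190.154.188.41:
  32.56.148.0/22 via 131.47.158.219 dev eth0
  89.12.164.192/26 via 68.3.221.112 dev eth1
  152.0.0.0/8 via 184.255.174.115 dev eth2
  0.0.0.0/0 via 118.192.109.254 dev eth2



Longest prefix match for 190.154.188.41:
  /22 32.56.148.0: no
  /26 89.12.164.192: no
  /8 152.0.0.0: no
  /0 0.0.0.0: MATCH
Selected: next-hop 118.192.109.254 via eth2 (matched /0)


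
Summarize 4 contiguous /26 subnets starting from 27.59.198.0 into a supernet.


Original prefix: /26
Number of subnets: 4 = 2^2
New prefix = 26 - 2 = 24
Supernet: 27.59.198.0/24


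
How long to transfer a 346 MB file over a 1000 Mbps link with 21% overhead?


Effective throughput = 1000 * (1 - 21/100) = 790 Mbps
File size in Mb = 346 * 8 = 2768 Mb
Time = 2768 / 790
Time = 3.5038 seconds


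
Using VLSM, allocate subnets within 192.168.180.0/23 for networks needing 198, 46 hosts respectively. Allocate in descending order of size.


198 hosts -> /24 (254 usable): 192.168.180.0/24
46 hosts -> /26 (62 usable): 192.168.181.0/26
Allocation: 192.168.180.0/24 (198 hosts, 254 usable); 192.168.181.0/26 (46 hosts, 62 usable)


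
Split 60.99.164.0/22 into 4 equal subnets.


New prefix = 22 + 2 = 24
Each subnet has 256 addresses
  60.99.164.0/24
  60.99.165.0/24
  60.99.166.0/24
  60.99.167.0/24
Subnets: 60.99.164.0/24, 60.99.165.0/24, 60.99.166.0/24, 60.99.167.0/24


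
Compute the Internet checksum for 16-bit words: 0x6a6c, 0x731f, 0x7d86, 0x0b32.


Sum all words (with carry folding):
+ 0x6a6c = 0x6a6c
+ 0x731f = 0xdd8b
+ 0x7d86 = 0x5b12
+ 0x0b32 = 0x6644
One's complement: ~0x6644
Checksum = 0x99bb


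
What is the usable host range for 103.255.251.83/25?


Network: 103.255.251.0
Broadcast: 103.255.251.127
First usable = network + 1
Last usable = broadcast - 1
Range: 103.255.251.1 to 103.255.251.126


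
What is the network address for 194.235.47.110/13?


IP:   11000010.11101011.00101111.01101110
Mask: 11111111.11111000.00000000.00000000
AND operation:
Net:  11000010.11101000.00000000.00000000
Network: 194.232.0.0/13


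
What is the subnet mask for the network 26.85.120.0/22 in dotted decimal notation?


/22 means 22 network bits, 10 host bits
Binary: 11111111111111111111110000000000
Mask: 255.255.252.0


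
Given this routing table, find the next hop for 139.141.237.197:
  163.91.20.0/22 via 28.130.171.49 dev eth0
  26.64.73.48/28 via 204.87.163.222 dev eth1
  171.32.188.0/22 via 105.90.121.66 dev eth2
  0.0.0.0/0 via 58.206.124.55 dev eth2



Longest prefix match for 139.141.237.197:
  /22 163.91.20.0: no
  /28 26.64.73.48: no
  /22 171.32.188.0: no
  /0 0.0.0.0: MATCH
Selected: next-hop 58.206.124.55 via eth2 (matched /0)


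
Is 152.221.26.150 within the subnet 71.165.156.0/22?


Subnet network: 71.165.156.0
Test IP AND mask: 152.221.24.0
No, 152.221.26.150 is not in 71.165.156.0/22


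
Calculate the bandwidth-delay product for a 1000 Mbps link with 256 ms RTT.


BDP = bandwidth * RTT
= 1000 Mbps * 256 ms
= 1000 * 1e6 * 256 / 1000 bits
= 256000000 bits
= 32000000 bytes
= 31250 KB
BDP = 256000000 bits (32000000 bytes)


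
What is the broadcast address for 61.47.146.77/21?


Network: 61.47.144.0/21
Host bits = 11
Set all host bits to 1:
Broadcast: 61.47.151.255


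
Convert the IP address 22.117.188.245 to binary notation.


22 = 00010110
117 = 01110101
188 = 10111100
245 = 11110101
Binary: 00010110.01110101.10111100.11110101


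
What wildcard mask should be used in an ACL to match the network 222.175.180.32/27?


Subnet mask: 255.255.255.224
Wildcard = 255.255.255.255 - subnet mask
255 - 255 = 0
255 - 255 = 0
255 - 255 = 0
255 - 224 = 31
Wildcard: 0.0.0.31


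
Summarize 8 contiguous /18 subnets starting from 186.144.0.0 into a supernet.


Original prefix: /18
Number of subnets: 8 = 2^3
New prefix = 18 - 3 = 15
Supernet: 186.144.0.0/15


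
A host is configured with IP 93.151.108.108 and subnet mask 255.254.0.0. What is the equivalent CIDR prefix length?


Binary: 11111111.11111110.00000000.00000000
Count leading 1s
Prefix: /15


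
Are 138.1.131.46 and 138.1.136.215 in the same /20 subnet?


Mask: 255.255.240.0
138.1.131.46 AND mask = 138.1.128.0
138.1.136.215 AND mask = 138.1.128.0
Yes, same subnet (138.1.128.0)


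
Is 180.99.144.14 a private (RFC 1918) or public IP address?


RFC 1918 private ranges:
  10.0.0.0/8 (10.0.0.0 - 10.255.255.255)
  172.16.0.0/12 (172.16.0.0 - 172.31.255.255)
  192.168.0.0/16 (192.168.0.0 - 192.168.255.255)
Public (not in any RFC 1918 range)


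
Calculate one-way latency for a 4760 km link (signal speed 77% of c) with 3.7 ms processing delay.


Speed = 0.77 * 3e5 km/s = 231000 km/s
Propagation delay = 4760 / 231000 = 0.0206 s = 20.6061 ms
Processing delay = 3.7 ms
Total one-way latency = 24.3061 ms


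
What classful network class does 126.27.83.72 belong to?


First octet: 126
Binary: 01111110
0xxxxxxx -> Class A (1-126)
Class A, default mask 255.0.0.0 (/8)


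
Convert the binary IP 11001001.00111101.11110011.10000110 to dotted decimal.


11001001 = 201
00111101 = 61
11110011 = 243
10000110 = 134
IP: 201.61.243.134


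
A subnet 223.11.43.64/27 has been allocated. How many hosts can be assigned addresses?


Host bits = 32 - 27 = 5
Total addresses = 2^5 = 32
Usable = total - 2 (network and broadcast)
Usable hosts: 30


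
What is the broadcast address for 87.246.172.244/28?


Network: 87.246.172.240/28
Host bits = 4
Set all host bits to 1:
Broadcast: 87.246.172.255


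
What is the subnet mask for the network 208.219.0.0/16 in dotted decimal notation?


/16 means 16 network bits, 16 host bits
Binary: 11111111111111110000000000000000
Mask: 255.255.0.0


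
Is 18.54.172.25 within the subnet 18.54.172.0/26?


Subnet network: 18.54.172.0
Test IP AND mask: 18.54.172.0
Yes, 18.54.172.25 is in 18.54.172.0/26


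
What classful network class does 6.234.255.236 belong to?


First octet: 6
Binary: 00000110
0xxxxxxx -> Class A (1-126)
Class A, default mask 255.0.0.0 (/8)


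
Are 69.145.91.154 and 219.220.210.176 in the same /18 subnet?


Mask: 255.255.192.0
69.145.91.154 AND mask = 69.145.64.0
219.220.210.176 AND mask = 219.220.192.0
No, different subnets (69.145.64.0 vs 219.220.192.0)


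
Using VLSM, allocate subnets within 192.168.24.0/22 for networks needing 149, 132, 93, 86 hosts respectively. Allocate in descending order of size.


149 hosts -> /24 (254 usable): 192.168.24.0/24
132 hosts -> /24 (254 usable): 192.168.25.0/24
93 hosts -> /25 (126 usable): 192.168.26.0/25
86 hosts -> /25 (126 usable): 192.168.26.128/25
Allocation: 192.168.24.0/24 (149 hosts, 254 usable); 192.168.25.0/24 (132 hosts, 254 usable); 192.168.26.0/25 (93 hosts, 126 usable); 192.168.26.128/25 (86 hosts, 126 usable)


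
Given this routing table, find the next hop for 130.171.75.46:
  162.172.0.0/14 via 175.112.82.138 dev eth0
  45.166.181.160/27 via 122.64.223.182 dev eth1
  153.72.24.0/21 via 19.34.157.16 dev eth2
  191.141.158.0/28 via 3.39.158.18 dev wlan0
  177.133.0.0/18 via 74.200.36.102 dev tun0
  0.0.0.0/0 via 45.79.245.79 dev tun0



Longest prefix match for 130.171.75.46:
  /14 162.172.0.0: no
  /27 45.166.181.160: no
  /21 153.72.24.0: no
  /28 191.141.158.0: no
  /18 177.133.0.0: no
  /0 0.0.0.0: MATCH
Selected: next-hop 45.79.245.79 via tun0 (matched /0)


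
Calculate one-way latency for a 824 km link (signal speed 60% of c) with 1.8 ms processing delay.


Speed = 0.6 * 3e5 km/s = 180000 km/s
Propagation delay = 824 / 180000 = 0.0046 s = 4.5778 ms
Processing delay = 1.8 ms
Total one-way latency = 6.3778 ms


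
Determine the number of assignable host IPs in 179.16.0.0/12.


Host bits = 32 - 12 = 20
Total addresses = 2^20 = 1048576
Usable = total - 2 (network and broadcast)
Usable hosts: 1048574


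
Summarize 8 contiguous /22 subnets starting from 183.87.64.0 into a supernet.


Original prefix: /22
Number of subnets: 8 = 2^3
New prefix = 22 - 3 = 19
Supernet: 183.87.64.0/19


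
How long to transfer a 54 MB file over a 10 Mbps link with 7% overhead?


Effective throughput = 10 * (1 - 7/100) = 9.3 Mbps
File size in Mb = 54 * 8 = 432 Mb
Time = 432 / 9.3
Time = 46.4516 seconds


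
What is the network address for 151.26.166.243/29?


IP:   10010111.00011010.10100110.11110011
Mask: 11111111.11111111.11111111.11111000
AND operation:
Net:  10010111.00011010.10100110.11110000
Network: 151.26.166.240/29


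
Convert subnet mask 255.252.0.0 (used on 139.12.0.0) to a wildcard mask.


Subnet mask: 255.252.0.0
Wildcard = 255.255.255.255 - subnet mask
255 - 255 = 0
255 - 252 = 3
255 - 0 = 255
255 - 0 = 255
Wildcard: 0.3.255.255


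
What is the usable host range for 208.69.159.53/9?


Network: 208.0.0.0
Broadcast: 208.127.255.255
First usable = network + 1
Last usable = broadcast - 1
Range: 208.0.0.1 to 208.127.255.254


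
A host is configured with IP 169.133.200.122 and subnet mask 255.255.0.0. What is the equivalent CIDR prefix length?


Binary: 11111111.11111111.00000000.00000000
Count leading 1s
Prefix: /16


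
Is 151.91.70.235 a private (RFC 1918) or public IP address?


RFC 1918 private ranges:
  10.0.0.0/8 (10.0.0.0 - 10.255.255.255)
  172.16.0.0/12 (172.16.0.0 - 172.31.255.255)
  192.168.0.0/16 (192.168.0.0 - 192.168.255.255)
Public (not in any RFC 1918 range)


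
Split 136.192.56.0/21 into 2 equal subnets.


New prefix = 21 + 1 = 22
Each subnet has 1024 addresses
  136.192.56.0/22
  136.192.60.0/22
Subnets: 136.192.56.0/22, 136.192.60.0/22


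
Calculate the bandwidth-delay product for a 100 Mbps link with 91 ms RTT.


BDP = bandwidth * RTT
= 100 Mbps * 91 ms
= 100 * 1e6 * 91 / 1000 bits
= 9100000 bits
= 1137500 bytes
= 1110.8398 KB
BDP = 9100000 bits (1137500 bytes)


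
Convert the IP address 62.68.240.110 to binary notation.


62 = 00111110
68 = 01000100
240 = 11110000
110 = 01101110
Binary: 00111110.01000100.11110000.01101110


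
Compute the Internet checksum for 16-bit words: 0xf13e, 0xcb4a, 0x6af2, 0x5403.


Sum all words (with carry folding):
+ 0xf13e = 0xf13e
+ 0xcb4a = 0xbc89
+ 0x6af2 = 0x277c
+ 0x5403 = 0x7b7f
One's complement: ~0x7b7f
Checksum = 0x8480


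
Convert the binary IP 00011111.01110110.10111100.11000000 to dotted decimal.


00011111 = 31
01110110 = 118
10111100 = 188
11000000 = 192
IP: 31.118.188.192


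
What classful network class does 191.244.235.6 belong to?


First octet: 191
Binary: 10111111
10xxxxxx -> Class B (128-191)
Class B, default mask 255.255.0.0 (/16)


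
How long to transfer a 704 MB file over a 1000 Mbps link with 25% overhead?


Effective throughput = 1000 * (1 - 25/100) = 750 Mbps
File size in Mb = 704 * 8 = 5632 Mb
Time = 5632 / 750
Time = 7.5093 seconds


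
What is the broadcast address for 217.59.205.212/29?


Network: 217.59.205.208/29
Host bits = 3
Set all host bits to 1:
Broadcast: 217.59.205.215


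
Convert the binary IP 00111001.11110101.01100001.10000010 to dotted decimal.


00111001 = 57
11110101 = 245
01100001 = 97
10000010 = 130
IP: 57.245.97.130


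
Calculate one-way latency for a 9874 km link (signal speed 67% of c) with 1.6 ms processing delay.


Speed = 0.67 * 3e5 km/s = 201000 km/s
Propagation delay = 9874 / 201000 = 0.0491 s = 49.1244 ms
Processing delay = 1.6 ms
Total one-way latency = 50.7244 ms


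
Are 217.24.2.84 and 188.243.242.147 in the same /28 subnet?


Mask: 255.255.255.240
217.24.2.84 AND mask = 217.24.2.80
188.243.242.147 AND mask = 188.243.242.144
No, different subnets (217.24.2.80 vs 188.243.242.144)


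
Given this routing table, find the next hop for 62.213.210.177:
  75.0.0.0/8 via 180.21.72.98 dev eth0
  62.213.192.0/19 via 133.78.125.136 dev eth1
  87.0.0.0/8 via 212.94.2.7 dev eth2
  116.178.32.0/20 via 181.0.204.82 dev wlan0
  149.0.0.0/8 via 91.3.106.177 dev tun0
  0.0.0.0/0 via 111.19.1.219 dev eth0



Longest prefix match for 62.213.210.177:
  /8 75.0.0.0: no
  /19 62.213.192.0: MATCH
  /8 87.0.0.0: no
  /20 116.178.32.0: no
  /8 149.0.0.0: no
  /0 0.0.0.0: MATCH
Selected: next-hop 133.78.125.136 via eth1 (matched /19)


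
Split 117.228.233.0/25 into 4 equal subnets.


New prefix = 25 + 2 = 27
Each subnet has 32 addresses
  117.228.233.0/27
  117.228.233.32/27
  117.228.233.64/27
  117.228.233.96/27
Subnets: 117.228.233.0/27, 117.228.233.32/27, 117.228.233.64/27, 117.228.233.96/27


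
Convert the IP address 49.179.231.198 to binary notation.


49 = 00110001
179 = 10110011
231 = 11100111
198 = 11000110
Binary: 00110001.10110011.11100111.11000110


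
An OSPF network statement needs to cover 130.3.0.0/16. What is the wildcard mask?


Subnet mask: 255.255.0.0
Wildcard = 255.255.255.255 - subnet mask
255 - 255 = 0
255 - 255 = 0
255 - 0 = 255
255 - 0 = 255
Wildcard: 0.0.255.255


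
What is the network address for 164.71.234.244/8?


IP:   10100100.01000111.11101010.11110100
Mask: 11111111.00000000.00000000.00000000
AND operation:
Net:  10100100.00000000.00000000.00000000
Network: 164.0.0.0/8


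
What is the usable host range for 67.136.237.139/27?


Network: 67.136.237.128
Broadcast: 67.136.237.159
First usable = network + 1
Last usable = broadcast - 1
Range: 67.136.237.129 to 67.136.237.158


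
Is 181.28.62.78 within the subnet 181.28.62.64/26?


Subnet network: 181.28.62.64
Test IP AND mask: 181.28.62.64
Yes, 181.28.62.78 is in 181.28.62.64/26


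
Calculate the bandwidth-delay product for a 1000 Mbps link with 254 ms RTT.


BDP = bandwidth * RTT
= 1000 Mbps * 254 ms
= 1000 * 1e6 * 254 / 1000 bits
= 254000000 bits
= 31750000 bytes
= 31005.8594 KB
BDP = 254000000 bits (31750000 bytes)


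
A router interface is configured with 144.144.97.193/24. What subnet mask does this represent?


/24 means 24 network bits, 8 host bits
Binary: 11111111111111111111111100000000
Mask: 255.255.255.0


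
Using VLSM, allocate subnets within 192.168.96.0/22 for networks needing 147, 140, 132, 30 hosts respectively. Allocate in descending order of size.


147 hosts -> /24 (254 usable): 192.168.96.0/24
140 hosts -> /24 (254 usable): 192.168.97.0/24
132 hosts -> /24 (254 usable): 192.168.98.0/24
30 hosts -> /27 (30 usable): 192.168.99.0/27
Allocation: 192.168.96.0/24 (147 hosts, 254 usable); 192.168.97.0/24 (140 hosts, 254 usable); 192.168.98.0/24 (132 hosts, 254 usable); 192.168.99.0/27 (30 hosts, 30 usable)


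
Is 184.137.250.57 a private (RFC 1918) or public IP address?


RFC 1918 private ranges:
  10.0.0.0/8 (10.0.0.0 - 10.255.255.255)
  172.16.0.0/12 (172.16.0.0 - 172.31.255.255)
  192.168.0.0/16 (192.168.0.0 - 192.168.255.255)
Public (not in any RFC 1918 range)


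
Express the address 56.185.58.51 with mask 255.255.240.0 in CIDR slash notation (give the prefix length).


Binary: 11111111.11111111.11110000.00000000
Count leading 1s
Prefix: /20


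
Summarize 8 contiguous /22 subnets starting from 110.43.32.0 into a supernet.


Original prefix: /22
Number of subnets: 8 = 2^3
New prefix = 22 - 3 = 19
Supernet: 110.43.32.0/19


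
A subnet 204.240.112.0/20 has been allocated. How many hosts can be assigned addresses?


Host bits = 32 - 20 = 12
Total addresses = 2^12 = 4096
Usable = total - 2 (network and broadcast)
Usable hosts: 4094


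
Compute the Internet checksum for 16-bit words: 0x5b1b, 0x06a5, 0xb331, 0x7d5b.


Sum all words (with carry folding):
+ 0x5b1b = 0x5b1b
+ 0x06a5 = 0x61c0
+ 0xb331 = 0x14f2
+ 0x7d5b = 0x924d
One's complement: ~0x924d
Checksum = 0x6db2


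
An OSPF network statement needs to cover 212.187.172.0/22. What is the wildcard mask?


Subnet mask: 255.255.252.0
Wildcard = 255.255.255.255 - subnet mask
255 - 255 = 0
255 - 255 = 0
255 - 252 = 3
255 - 0 = 255
Wildcard: 0.0.3.255


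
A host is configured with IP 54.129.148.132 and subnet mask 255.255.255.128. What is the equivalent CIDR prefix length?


Binary: 11111111.11111111.11111111.10000000
Count leading 1s
Prefix: /25


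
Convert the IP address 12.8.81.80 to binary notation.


12 = 00001100
8 = 00001000
81 = 01010001
80 = 01010000
Binary: 00001100.00001000.01010001.01010000


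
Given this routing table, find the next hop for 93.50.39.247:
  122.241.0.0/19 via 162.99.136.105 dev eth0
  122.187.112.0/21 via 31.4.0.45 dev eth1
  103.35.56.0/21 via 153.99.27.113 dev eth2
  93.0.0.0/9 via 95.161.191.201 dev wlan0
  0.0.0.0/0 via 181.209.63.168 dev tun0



Longest prefix match for 93.50.39.247:
  /19 122.241.0.0: no
  /21 122.187.112.0: no
  /21 103.35.56.0: no
  /9 93.0.0.0: MATCH
  /0 0.0.0.0: MATCH
Selected: next-hop 95.161.191.201 via wlan0 (matched /9)


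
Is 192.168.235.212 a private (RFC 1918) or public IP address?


RFC 1918 private ranges:
  10.0.0.0/8 (10.0.0.0 - 10.255.255.255)
  172.16.0.0/12 (172.16.0.0 - 172.31.255.255)
  192.168.0.0/16 (192.168.0.0 - 192.168.255.255)
Private (in 192.168.0.0/16)


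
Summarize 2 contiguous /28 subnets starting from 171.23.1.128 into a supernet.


Original prefix: /28
Number of subnets: 2 = 2^1
New prefix = 28 - 1 = 27
Supernet: 171.23.1.128/27


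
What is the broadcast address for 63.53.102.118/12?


Network: 63.48.0.0/12
Host bits = 20
Set all host bits to 1:
Broadcast: 63.63.255.255


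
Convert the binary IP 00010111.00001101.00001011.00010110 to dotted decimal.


00010111 = 23
00001101 = 13
00001011 = 11
00010110 = 22
IP: 23.13.11.22


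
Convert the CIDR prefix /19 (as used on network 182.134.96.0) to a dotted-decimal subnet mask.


/19 means 19 network bits, 13 host bits
Binary: 11111111111111111110000000000000
Mask: 255.255.224.0


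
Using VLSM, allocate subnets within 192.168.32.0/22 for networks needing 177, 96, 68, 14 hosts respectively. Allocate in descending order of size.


177 hosts -> /24 (254 usable): 192.168.32.0/24
96 hosts -> /25 (126 usable): 192.168.33.0/25
68 hosts -> /25 (126 usable): 192.168.33.128/25
14 hosts -> /28 (14 usable): 192.168.34.0/28
Allocation: 192.168.32.0/24 (177 hosts, 254 usable); 192.168.33.0/25 (96 hosts, 126 usable); 192.168.33.128/25 (68 hosts, 126 usable); 192.168.34.0/28 (14 hosts, 14 usable)


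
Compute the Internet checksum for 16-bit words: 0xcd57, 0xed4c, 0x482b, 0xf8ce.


Sum all words (with carry folding):
+ 0xcd57 = 0xcd57
+ 0xed4c = 0xbaa4
+ 0x482b = 0x02d0
+ 0xf8ce = 0xfb9e
One's complement: ~0xfb9e
Checksum = 0x0461


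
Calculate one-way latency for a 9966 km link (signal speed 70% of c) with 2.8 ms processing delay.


Speed = 0.7 * 3e5 km/s = 210000 km/s
Propagation delay = 9966 / 210000 = 0.0475 s = 47.4571 ms
Processing delay = 2.8 ms
Total one-way latency = 50.2571 ms


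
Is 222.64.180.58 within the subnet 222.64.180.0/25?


Subnet network: 222.64.180.0
Test IP AND mask: 222.64.180.0
Yes, 222.64.180.58 is in 222.64.180.0/25


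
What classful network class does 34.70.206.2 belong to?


First octet: 34
Binary: 00100010
0xxxxxxx -> Class A (1-126)
Class A, default mask 255.0.0.0 (/8)


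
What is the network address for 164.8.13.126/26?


IP:   10100100.00001000.00001101.01111110
Mask: 11111111.11111111.11111111.11000000
AND operation:
Net:  10100100.00001000.00001101.01000000
Network: 164.8.13.64/26


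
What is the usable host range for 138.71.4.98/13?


Network: 138.64.0.0
Broadcast: 138.71.255.255
First usable = network + 1
Last usable = broadcast - 1
Range: 138.64.0.1 to 138.71.255.254


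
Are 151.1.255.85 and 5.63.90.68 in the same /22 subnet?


Mask: 255.255.252.0
151.1.255.85 AND mask = 151.1.252.0
5.63.90.68 AND mask = 5.63.88.0
No, different subnets (151.1.252.0 vs 5.63.88.0)


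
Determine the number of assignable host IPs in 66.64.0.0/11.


Host bits = 32 - 11 = 21
Total addresses = 2^21 = 2097152
Usable = total - 2 (network and broadcast)
Usable hosts: 2097150


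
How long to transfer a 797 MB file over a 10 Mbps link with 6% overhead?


Effective throughput = 10 * (1 - 6/100) = 9.4 Mbps
File size in Mb = 797 * 8 = 6376 Mb
Time = 6376 / 9.4
Time = 678.2979 seconds


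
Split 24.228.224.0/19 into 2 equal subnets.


New prefix = 19 + 1 = 20
Each subnet has 4096 addresses
  24.228.224.0/20
  24.228.240.0/20
Subnets: 24.228.224.0/20, 24.228.240.0/20


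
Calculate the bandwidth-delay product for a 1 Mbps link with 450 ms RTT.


BDP = bandwidth * RTT
= 1 Mbps * 450 ms
= 1 * 1e6 * 450 / 1000 bits
= 450000 bits
= 56250 bytes
= 54.9316 KB
BDP = 450000 bits (56250 bytes)


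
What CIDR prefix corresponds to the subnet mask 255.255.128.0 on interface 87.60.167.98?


Binary: 11111111.11111111.10000000.00000000
Count leading 1s
Prefix: /17


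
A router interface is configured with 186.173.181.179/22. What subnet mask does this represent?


/22 means 22 network bits, 10 host bits
Binary: 11111111111111111111110000000000
Mask: 255.255.252.0


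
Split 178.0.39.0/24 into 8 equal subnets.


New prefix = 24 + 3 = 27
Each subnet has 32 addresses
  178.0.39.0/27
  178.0.39.32/27
  178.0.39.64/27
  178.0.39.96/27
  178.0.39.128/27
  178.0.39.160/27
  178.0.39.192/27
  178.0.39.224/27
Subnets: 178.0.39.0/27, 178.0.39.32/27, 178.0.39.64/27, 178.0.39.96/27, 178.0.39.128/27, 178.0.39.160/27, 178.0.39.192/27, 178.0.39.224/27


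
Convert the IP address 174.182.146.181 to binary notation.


174 = 10101110
182 = 10110110
146 = 10010010
181 = 10110101
Binary: 10101110.10110110.10010010.10110101


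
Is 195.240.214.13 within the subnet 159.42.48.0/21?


Subnet network: 159.42.48.0
Test IP AND mask: 195.240.208.0
No, 195.240.214.13 is not in 159.42.48.0/21


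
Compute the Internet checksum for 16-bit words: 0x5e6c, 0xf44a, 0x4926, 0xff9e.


Sum all words (with carry folding):
+ 0x5e6c = 0x5e6c
+ 0xf44a = 0x52b7
+ 0x4926 = 0x9bdd
+ 0xff9e = 0x9b7c
One's complement: ~0x9b7c
Checksum = 0x6483


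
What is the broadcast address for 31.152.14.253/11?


Network: 31.128.0.0/11
Host bits = 21
Set all host bits to 1:
Broadcast: 31.159.255.255


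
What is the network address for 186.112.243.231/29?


IP:   10111010.01110000.11110011.11100111
Mask: 11111111.11111111.11111111.11111000
AND operation:
Net:  10111010.01110000.11110011.11100000
Network: 186.112.243.224/29


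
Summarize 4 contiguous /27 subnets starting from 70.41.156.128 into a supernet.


Original prefix: /27
Number of subnets: 4 = 2^2
New prefix = 27 - 2 = 25
Supernet: 70.41.156.128/25


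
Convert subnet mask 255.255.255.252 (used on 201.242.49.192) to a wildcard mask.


Subnet mask: 255.255.255.252
Wildcard = 255.255.255.255 - subnet mask
255 - 255 = 0
255 - 255 = 0
255 - 255 = 0
255 - 252 = 3
Wildcard: 0.0.0.3


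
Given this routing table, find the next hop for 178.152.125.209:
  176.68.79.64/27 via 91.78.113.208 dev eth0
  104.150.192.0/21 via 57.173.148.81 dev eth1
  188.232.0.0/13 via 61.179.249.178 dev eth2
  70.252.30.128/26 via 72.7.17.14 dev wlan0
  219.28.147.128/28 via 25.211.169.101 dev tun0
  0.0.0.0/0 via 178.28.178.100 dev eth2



Longest prefix match for 178.152.125.209:
  /27 176.68.79.64: no
  /21 104.150.192.0: no
  /13 188.232.0.0: no
  /26 70.252.30.128: no
  /28 219.28.147.128: no
  /0 0.0.0.0: MATCH
Selected: next-hop 178.28.178.100 via eth2 (matched /0)


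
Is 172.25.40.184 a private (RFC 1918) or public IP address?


RFC 1918 private ranges:
  10.0.0.0/8 (10.0.0.0 - 10.255.255.255)
  172.16.0.0/12 (172.16.0.0 - 172.31.255.255)
  192.168.0.0/16 (192.168.0.0 - 192.168.255.255)
Private (in 172.16.0.0/12)


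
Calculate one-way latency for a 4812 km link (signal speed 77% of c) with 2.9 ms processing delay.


Speed = 0.77 * 3e5 km/s = 231000 km/s
Propagation delay = 4812 / 231000 = 0.0208 s = 20.8312 ms
Processing delay = 2.9 ms
Total one-way latency = 23.7312 ms


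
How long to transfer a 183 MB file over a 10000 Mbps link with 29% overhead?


Effective throughput = 10000 * (1 - 29/100) = 7100 Mbps
File size in Mb = 183 * 8 = 1464 Mb
Time = 1464 / 7100
Time = 0.2062 seconds


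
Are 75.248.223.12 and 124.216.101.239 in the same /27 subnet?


Mask: 255.255.255.224
75.248.223.12 AND mask = 75.248.223.0
124.216.101.239 AND mask = 124.216.101.224
No, different subnets (75.248.223.0 vs 124.216.101.224)


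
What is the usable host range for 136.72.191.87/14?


Network: 136.72.0.0
Broadcast: 136.75.255.255
First usable = network + 1
Last usable = broadcast - 1
Range: 136.72.0.1 to 136.75.255.254


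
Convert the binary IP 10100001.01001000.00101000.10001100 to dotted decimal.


10100001 = 161
01001000 = 72
00101000 = 40
10001100 = 140
IP: 161.72.40.140


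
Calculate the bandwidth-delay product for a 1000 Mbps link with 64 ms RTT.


BDP = bandwidth * RTT
= 1000 Mbps * 64 ms
= 1000 * 1e6 * 64 / 1000 bits
= 64000000 bits
= 8000000 bytes
= 7812.5 KB
BDP = 64000000 bits (8000000 bytes)


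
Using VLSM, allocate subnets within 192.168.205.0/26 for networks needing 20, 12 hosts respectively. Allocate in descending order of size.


20 hosts -> /27 (30 usable): 192.168.205.0/27
12 hosts -> /28 (14 usable): 192.168.205.32/28
Allocation: 192.168.205.0/27 (20 hosts, 30 usable); 192.168.205.32/28 (12 hosts, 14 usable)


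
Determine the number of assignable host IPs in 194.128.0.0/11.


Host bits = 32 - 11 = 21
Total addresses = 2^21 = 2097152
Usable = total - 2 (network and broadcast)
Usable hosts: 2097150


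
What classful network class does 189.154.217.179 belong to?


First octet: 189
Binary: 10111101
10xxxxxx -> Class B (128-191)
Class B, default mask 255.255.0.0 (/16)


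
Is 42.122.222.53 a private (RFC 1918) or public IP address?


RFC 1918 private ranges:
  10.0.0.0/8 (10.0.0.0 - 10.255.255.255)
  172.16.0.0/12 (172.16.0.0 - 172.31.255.255)
  192.168.0.0/16 (192.168.0.0 - 192.168.255.255)
Public (not in any RFC 1918 range)


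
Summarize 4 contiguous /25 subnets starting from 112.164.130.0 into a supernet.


Original prefix: /25
Number of subnets: 4 = 2^2
New prefix = 25 - 2 = 23
Supernet: 112.164.130.0/23


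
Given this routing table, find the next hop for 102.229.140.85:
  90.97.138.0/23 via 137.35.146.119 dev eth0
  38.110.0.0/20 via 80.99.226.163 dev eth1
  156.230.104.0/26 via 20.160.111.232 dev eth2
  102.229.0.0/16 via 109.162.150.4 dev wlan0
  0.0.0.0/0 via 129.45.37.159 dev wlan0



Longest prefix match for 102.229.140.85:
  /23 90.97.138.0: no
  /20 38.110.0.0: no
  /26 156.230.104.0: no
  /16 102.229.0.0: MATCH
  /0 0.0.0.0: MATCH
Selected: next-hop 109.162.150.4 via wlan0 (matched /16)


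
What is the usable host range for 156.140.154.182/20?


Network: 156.140.144.0
Broadcast: 156.140.159.255
First usable = network + 1
Last usable = broadcast - 1
Range: 156.140.144.1 to 156.140.159.254


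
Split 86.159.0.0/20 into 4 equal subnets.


New prefix = 20 + 2 = 22
Each subnet has 1024 addresses
  86.159.0.0/22
  86.159.4.0/22
  86.159.8.0/22
  86.159.12.0/22
Subnets: 86.159.0.0/22, 86.159.4.0/22, 86.159.8.0/22, 86.159.12.0/22


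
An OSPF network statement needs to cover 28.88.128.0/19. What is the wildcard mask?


Subnet mask: 255.255.224.0
Wildcard = 255.255.255.255 - subnet mask
255 - 255 = 0
255 - 255 = 0
255 - 224 = 31
255 - 0 = 255
Wildcard: 0.0.31.255


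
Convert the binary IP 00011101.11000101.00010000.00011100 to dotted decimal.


00011101 = 29
11000101 = 197
00010000 = 16
00011100 = 28
IP: 29.197.16.28


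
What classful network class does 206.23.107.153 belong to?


First octet: 206
Binary: 11001110
110xxxxx -> Class C (192-223)
Class C, default mask 255.255.255.0 (/24)


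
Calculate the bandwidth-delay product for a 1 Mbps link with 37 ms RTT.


BDP = bandwidth * RTT
= 1 Mbps * 37 ms
= 1 * 1e6 * 37 / 1000 bits
= 37000 bits
= 4625 bytes
= 4.5166 KB
BDP = 37000 bits (4625 bytes)


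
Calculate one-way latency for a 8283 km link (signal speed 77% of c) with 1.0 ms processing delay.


Speed = 0.77 * 3e5 km/s = 231000 km/s
Propagation delay = 8283 / 231000 = 0.0359 s = 35.8571 ms
Processing delay = 1.0 ms
Total one-way latency = 36.8571 ms


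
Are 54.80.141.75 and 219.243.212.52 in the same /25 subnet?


Mask: 255.255.255.128
54.80.141.75 AND mask = 54.80.141.0
219.243.212.52 AND mask = 219.243.212.0
No, different subnets (54.80.141.0 vs 219.243.212.0)


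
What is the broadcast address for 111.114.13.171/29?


Network: 111.114.13.168/29
Host bits = 3
Set all host bits to 1:
Broadcast: 111.114.13.175


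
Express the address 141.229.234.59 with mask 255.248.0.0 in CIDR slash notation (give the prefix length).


Binary: 11111111.11111000.00000000.00000000
Count leading 1s
Prefix: /13


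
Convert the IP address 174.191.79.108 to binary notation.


174 = 10101110
191 = 10111111
79 = 01001111
108 = 01101100
Binary: 10101110.10111111.01001111.01101100


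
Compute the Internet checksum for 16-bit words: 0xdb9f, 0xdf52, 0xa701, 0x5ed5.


Sum all words (with carry folding):
+ 0xdb9f = 0xdb9f
+ 0xdf52 = 0xbaf2
+ 0xa701 = 0x61f4
+ 0x5ed5 = 0xc0c9
One's complement: ~0xc0c9
Checksum = 0x3f36


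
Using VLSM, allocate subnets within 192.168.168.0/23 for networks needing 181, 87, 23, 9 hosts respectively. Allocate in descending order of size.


181 hosts -> /24 (254 usable): 192.168.168.0/24
87 hosts -> /25 (126 usable): 192.168.169.0/25
23 hosts -> /27 (30 usable): 192.168.169.128/27
9 hosts -> /28 (14 usable): 192.168.169.160/28
Allocation: 192.168.168.0/24 (181 hosts, 254 usable); 192.168.169.0/25 (87 hosts, 126 usable); 192.168.169.128/27 (23 hosts, 30 usable); 192.168.169.160/28 (9 hosts, 14 usable)


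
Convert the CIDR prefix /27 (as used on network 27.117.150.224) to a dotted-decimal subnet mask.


/27 means 27 network bits, 5 host bits
Binary: 11111111111111111111111111100000
Mask: 255.255.255.224


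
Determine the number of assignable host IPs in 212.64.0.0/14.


Host bits = 32 - 14 = 18
Total addresses = 2^18 = 262144
Usable = total - 2 (network and broadcast)
Usable hosts: 262142


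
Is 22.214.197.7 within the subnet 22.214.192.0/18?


Subnet network: 22.214.192.0
Test IP AND mask: 22.214.192.0
Yes, 22.214.197.7 is in 22.214.192.0/18


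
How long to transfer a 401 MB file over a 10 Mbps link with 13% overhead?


Effective throughput = 10 * (1 - 13/100) = 8.7 Mbps
File size in Mb = 401 * 8 = 3208 Mb
Time = 3208 / 8.7
Time = 368.7356 seconds


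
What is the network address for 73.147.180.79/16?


IP:   01001001.10010011.10110100.01001111
Mask: 11111111.11111111.00000000.00000000
AND operation:
Net:  01001001.10010011.00000000.00000000
Network: 73.147.0.0/16


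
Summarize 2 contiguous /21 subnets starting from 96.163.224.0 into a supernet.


Original prefix: /21
Number of subnets: 2 = 2^1
New prefix = 21 - 1 = 20
Supernet: 96.163.224.0/20


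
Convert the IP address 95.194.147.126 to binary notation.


95 = 01011111
194 = 11000010
147 = 10010011
126 = 01111110
Binary: 01011111.11000010.10010011.01111110


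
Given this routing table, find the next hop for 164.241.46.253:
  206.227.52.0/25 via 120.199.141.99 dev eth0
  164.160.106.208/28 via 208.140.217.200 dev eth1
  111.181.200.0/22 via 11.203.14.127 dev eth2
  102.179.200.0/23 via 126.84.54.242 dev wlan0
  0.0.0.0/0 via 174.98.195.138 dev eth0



Longest prefix match for 164.241.46.253:
  /25 206.227.52.0: no
  /28 164.160.106.208: no
  /22 111.181.200.0: no
  /23 102.179.200.0: no
  /0 0.0.0.0: MATCH
Selected: next-hop 174.98.195.138 via eth0 (matched /0)


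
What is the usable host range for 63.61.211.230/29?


Network: 63.61.211.224
Broadcast: 63.61.211.231
First usable = network + 1
Last usable = broadcast - 1
Range: 63.61.211.225 to 63.61.211.230


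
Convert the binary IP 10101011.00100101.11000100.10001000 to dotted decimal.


10101011 = 171
00100101 = 37
11000100 = 196
10001000 = 136
IP: 171.37.196.136


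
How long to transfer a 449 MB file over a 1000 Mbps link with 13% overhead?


Effective throughput = 1000 * (1 - 13/100) = 870 Mbps
File size in Mb = 449 * 8 = 3592 Mb
Time = 3592 / 870
Time = 4.1287 seconds


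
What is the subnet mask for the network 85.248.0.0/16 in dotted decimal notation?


/16 means 16 network bits, 16 host bits
Binary: 11111111111111110000000000000000
Mask: 255.255.0.0


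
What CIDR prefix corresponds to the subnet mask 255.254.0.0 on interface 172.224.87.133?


Binary: 11111111.11111110.00000000.00000000
Count leading 1s
Prefix: /15


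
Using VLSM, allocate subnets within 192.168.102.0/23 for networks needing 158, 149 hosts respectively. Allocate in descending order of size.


158 hosts -> /24 (254 usable): 192.168.102.0/24
149 hosts -> /24 (254 usable): 192.168.103.0/24
Allocation: 192.168.102.0/24 (158 hosts, 254 usable); 192.168.103.0/24 (149 hosts, 254 usable)


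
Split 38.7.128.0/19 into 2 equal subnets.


New prefix = 19 + 1 = 20
Each subnet has 4096 addresses
  38.7.128.0/20
  38.7.144.0/20
Subnets: 38.7.128.0/20, 38.7.144.0/20


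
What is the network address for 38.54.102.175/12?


IP:   00100110.00110110.01100110.10101111
Mask: 11111111.11110000.00000000.00000000
AND operation:
Net:  00100110.00110000.00000000.00000000
Network: 38.48.0.0/12


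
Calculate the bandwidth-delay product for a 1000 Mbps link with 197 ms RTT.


BDP = bandwidth * RTT
= 1000 Mbps * 197 ms
= 1000 * 1e6 * 197 / 1000 bits
= 197000000 bits
= 24625000 bytes
= 24047.8516 KB
BDP = 197000000 bits (24625000 bytes)
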